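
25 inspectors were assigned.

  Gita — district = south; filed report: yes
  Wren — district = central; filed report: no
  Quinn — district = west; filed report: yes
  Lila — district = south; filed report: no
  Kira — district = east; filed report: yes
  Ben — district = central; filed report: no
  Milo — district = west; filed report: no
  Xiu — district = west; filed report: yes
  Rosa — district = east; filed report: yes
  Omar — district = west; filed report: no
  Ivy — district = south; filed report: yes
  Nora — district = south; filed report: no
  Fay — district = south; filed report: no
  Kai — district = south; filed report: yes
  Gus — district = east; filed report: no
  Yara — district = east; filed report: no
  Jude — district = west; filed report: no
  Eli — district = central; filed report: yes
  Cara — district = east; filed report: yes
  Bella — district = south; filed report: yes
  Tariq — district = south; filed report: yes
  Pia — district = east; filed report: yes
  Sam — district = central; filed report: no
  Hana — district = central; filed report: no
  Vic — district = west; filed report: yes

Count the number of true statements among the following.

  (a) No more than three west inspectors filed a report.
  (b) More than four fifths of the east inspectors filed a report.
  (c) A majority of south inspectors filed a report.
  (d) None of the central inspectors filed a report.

(a) west: |A| = 6, |A ∩ B| = 3; needs |A ∩ B| ≤ 3 — true.
(b) east: |A| = 6, |A ∩ B| = 4; needs |A ∩ B| / |A| > 4/5 — false.
(c) south: |A| = 8, |A ∩ B| = 5; needs |A ∩ B| > |A ∖ B| — true.
(d) central: |A| = 5, |A ∩ B| = 1; needs A ∩ B = ∅ (|A ∩ B| = 0) — false.

2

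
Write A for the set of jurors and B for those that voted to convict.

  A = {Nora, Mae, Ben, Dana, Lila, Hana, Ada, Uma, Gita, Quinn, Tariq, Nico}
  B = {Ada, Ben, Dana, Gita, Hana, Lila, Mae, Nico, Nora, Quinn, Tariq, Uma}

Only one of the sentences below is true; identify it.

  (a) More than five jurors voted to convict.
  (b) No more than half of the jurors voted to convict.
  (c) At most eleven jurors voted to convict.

|A| = 12, |A ∩ B| = 12, |A ∖ B| = 0.
(a) requires |A ∩ B| > 5: true.
(b) requires |A ∩ B| ≤ |A ∖ B|: false.
(c) requires |A ∩ B| ≤ 11: false.

(a)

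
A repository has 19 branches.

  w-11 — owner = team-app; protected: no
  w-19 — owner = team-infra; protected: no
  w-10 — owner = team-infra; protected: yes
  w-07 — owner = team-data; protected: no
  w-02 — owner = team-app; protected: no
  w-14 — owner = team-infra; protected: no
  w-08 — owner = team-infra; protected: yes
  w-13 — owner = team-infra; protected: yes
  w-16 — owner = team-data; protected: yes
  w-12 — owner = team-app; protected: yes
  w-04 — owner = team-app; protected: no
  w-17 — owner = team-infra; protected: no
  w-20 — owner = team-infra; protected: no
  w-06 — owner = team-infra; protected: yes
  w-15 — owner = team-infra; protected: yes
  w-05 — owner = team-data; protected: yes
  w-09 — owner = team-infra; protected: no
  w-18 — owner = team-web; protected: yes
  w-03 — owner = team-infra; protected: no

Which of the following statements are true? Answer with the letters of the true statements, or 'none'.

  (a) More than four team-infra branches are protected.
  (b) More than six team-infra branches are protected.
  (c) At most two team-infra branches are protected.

(a)

|A| = 11, |A ∩ B| = 5, |A ∖ B| = 6.
(a) |A ∩ B| > 4: holds.
(b) |A ∩ B| > 6: fails.
(c) |A ∩ B| ≤ 2: fails.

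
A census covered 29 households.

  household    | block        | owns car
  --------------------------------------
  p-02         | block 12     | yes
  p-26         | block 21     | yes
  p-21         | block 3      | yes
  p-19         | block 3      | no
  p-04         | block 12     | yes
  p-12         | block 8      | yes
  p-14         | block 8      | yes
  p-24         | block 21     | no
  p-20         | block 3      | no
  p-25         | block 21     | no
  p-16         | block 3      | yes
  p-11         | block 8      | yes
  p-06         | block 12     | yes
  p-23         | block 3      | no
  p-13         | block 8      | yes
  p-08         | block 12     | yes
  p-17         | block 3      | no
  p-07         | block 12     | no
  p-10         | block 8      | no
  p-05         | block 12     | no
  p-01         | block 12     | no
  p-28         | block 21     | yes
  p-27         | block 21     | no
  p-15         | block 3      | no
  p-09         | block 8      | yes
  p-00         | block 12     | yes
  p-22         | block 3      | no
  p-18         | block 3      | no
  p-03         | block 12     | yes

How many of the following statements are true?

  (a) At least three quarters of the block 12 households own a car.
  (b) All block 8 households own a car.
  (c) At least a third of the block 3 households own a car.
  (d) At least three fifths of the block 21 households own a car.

0

(a) block 12: |A| = 9, |A ∩ B| = 6; needs |A ∩ B| / |A| ≥ 3/4 — false.
(b) block 8: |A| = 6, |A ∩ B| = 5; needs A ⊆ B, i.e. every element of A is in B (|A ∖ B| = 0) — false.
(c) block 3: |A| = 9, |A ∩ B| = 2; needs |A ∩ B| / |A| ≥ 1/3 — false.
(d) block 21: |A| = 5, |A ∩ B| = 2; needs |A ∩ B| / |A| ≥ 3/5 — false.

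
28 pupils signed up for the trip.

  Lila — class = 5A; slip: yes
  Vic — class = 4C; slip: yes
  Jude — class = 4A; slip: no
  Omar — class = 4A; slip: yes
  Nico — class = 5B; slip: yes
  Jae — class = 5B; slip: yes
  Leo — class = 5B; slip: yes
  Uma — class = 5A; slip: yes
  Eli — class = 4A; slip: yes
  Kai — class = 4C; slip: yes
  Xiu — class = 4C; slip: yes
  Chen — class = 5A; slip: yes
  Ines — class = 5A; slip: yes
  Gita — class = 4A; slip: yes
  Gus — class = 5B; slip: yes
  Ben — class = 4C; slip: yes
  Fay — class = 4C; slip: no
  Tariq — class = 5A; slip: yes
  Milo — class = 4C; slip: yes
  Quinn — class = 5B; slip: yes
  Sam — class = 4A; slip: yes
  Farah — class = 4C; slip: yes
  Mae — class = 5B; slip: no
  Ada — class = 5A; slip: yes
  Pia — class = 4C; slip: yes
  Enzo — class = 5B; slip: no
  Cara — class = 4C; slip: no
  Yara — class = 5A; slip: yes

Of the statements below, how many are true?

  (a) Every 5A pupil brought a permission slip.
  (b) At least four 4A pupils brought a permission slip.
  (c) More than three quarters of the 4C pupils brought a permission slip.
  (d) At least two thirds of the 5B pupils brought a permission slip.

(a) 5A: |A| = 7, |A ∩ B| = 7; needs A ⊆ B, i.e. every element of A is in B (|A ∖ B| = 0) — true.
(b) 4A: |A| = 5, |A ∩ B| = 4; needs |A ∩ B| ≥ 4 — true.
(c) 4C: |A| = 9, |A ∩ B| = 7; needs |A ∩ B| / |A| > 3/4 — true.
(d) 5B: |A| = 7, |A ∩ B| = 5; needs |A ∩ B| / |A| ≥ 2/3 — true.

4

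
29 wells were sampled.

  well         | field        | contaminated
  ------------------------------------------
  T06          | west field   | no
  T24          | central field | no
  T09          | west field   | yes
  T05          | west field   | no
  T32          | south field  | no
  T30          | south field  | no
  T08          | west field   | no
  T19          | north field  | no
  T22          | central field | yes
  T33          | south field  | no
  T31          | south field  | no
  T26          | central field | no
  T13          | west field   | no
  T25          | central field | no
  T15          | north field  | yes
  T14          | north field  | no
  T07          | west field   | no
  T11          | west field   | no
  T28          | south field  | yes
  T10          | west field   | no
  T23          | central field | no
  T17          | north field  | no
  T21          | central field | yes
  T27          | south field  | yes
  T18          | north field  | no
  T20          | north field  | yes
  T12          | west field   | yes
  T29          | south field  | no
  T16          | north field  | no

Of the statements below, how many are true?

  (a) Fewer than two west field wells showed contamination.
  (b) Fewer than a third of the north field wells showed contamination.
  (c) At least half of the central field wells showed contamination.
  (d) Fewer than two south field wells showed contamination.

(a) west field: |A| = 9, |A ∩ B| = 2; needs |A ∩ B| < 2 — false.
(b) north field: |A| = 7, |A ∩ B| = 2; needs |A ∩ B| / |A| < 1/3 — true.
(c) central field: |A| = 6, |A ∩ B| = 2; needs |A ∩ B| ≥ |A ∖ B| — false.
(d) south field: |A| = 7, |A ∩ B| = 2; needs |A ∩ B| < 2 — false.

1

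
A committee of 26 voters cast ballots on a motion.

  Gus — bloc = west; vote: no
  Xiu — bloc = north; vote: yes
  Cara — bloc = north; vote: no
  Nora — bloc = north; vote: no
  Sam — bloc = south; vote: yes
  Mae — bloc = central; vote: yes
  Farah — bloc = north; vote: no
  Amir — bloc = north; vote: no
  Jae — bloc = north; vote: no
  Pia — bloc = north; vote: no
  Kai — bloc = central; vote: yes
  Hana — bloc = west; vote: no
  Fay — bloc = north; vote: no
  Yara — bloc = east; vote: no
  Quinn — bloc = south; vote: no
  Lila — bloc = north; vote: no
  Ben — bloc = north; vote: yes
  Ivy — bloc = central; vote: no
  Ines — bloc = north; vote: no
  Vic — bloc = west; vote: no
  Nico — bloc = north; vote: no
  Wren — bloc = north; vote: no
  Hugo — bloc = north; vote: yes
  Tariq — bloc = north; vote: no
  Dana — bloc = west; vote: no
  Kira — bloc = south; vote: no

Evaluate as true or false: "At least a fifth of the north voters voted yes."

Truth condition: |A ∩ B| / |A| ≥ 1/5.
|A| = 15, |A ∩ B| = 3, |A ∖ B| = 12.
|A ∩ B|/|A| = 3/15, so the statement is true.

True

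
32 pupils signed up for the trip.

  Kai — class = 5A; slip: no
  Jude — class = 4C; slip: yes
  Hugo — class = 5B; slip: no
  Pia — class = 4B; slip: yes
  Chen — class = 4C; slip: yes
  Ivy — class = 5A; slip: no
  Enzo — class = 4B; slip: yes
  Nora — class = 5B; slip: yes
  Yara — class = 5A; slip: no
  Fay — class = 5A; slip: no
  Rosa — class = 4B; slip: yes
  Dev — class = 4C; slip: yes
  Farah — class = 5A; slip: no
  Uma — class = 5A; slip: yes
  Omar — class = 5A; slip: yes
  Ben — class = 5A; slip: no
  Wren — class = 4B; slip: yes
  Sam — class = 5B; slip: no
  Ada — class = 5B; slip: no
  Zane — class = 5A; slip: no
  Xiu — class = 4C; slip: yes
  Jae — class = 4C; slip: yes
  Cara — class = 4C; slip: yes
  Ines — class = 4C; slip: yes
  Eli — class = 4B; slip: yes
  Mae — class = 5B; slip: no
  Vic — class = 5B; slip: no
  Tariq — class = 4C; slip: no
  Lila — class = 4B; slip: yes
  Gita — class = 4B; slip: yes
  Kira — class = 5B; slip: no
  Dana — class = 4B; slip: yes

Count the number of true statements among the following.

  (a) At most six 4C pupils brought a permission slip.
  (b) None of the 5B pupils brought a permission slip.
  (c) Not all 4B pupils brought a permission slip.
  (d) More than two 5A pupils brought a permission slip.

(a) 4C: |A| = 8, |A ∩ B| = 7; needs |A ∩ B| ≤ 6 — false.
(b) 5B: |A| = 7, |A ∩ B| = 1; needs A ∩ B = ∅ (|A ∩ B| = 0) — false.
(c) 4B: |A| = 8, |A ∩ B| = 8; needs A ⊄ B (|A ∖ B| ≥ 1) — false.
(d) 5A: |A| = 9, |A ∩ B| = 2; needs |A ∩ B| > 2 — false.

0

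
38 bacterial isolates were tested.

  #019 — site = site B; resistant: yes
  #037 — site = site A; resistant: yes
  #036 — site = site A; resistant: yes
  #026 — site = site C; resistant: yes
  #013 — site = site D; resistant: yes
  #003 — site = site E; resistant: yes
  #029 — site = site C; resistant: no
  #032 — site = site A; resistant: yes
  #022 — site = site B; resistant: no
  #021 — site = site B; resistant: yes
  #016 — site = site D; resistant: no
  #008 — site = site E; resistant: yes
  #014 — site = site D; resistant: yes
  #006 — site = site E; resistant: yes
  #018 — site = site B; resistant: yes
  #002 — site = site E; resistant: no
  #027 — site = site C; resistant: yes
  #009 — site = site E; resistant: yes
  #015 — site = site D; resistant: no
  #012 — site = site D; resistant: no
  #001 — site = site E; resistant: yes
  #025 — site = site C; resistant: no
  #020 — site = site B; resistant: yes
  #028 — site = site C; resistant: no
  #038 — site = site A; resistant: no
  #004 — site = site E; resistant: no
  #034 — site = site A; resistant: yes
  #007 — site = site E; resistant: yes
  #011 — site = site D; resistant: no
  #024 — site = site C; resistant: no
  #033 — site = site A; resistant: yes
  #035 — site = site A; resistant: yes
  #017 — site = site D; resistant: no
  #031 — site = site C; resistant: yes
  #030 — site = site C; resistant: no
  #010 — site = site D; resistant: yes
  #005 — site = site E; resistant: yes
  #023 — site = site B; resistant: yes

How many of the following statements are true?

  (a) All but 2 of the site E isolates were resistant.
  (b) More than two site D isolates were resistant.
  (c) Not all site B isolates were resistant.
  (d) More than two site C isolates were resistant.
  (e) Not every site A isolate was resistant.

(a) site E: |A| = 9, |A ∩ B| = 7; needs |A ∖ B| = 2 — true.
(b) site D: |A| = 8, |A ∩ B| = 3; needs |A ∩ B| > 2 — true.
(c) site B: |A| = 6, |A ∩ B| = 5; needs A ⊄ B (|A ∖ B| ≥ 1) — true.
(d) site C: |A| = 8, |A ∩ B| = 3; needs |A ∩ B| > 2 — true.
(e) site A: |A| = 7, |A ∩ B| = 6; needs A ⊄ B (|A ∖ B| ≥ 1) — true.

5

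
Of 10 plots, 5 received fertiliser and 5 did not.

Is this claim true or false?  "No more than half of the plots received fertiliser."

Truth condition: |A ∩ B| ≤ |A ∖ B|.
|A| = 10, |A ∩ B| = 5, |A ∖ B| = 5.
5 = 5, so the statement is true.

True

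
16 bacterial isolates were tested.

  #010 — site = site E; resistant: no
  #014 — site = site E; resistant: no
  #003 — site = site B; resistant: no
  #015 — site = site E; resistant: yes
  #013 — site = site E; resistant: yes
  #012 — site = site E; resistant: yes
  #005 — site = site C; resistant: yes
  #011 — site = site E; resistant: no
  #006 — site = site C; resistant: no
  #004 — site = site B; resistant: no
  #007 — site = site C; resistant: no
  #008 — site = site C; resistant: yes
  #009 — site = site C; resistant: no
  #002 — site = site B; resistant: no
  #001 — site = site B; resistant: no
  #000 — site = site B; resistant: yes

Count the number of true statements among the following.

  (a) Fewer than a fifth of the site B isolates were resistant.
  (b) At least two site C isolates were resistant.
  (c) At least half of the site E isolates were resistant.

2

(a) site B: |A| = 5, |A ∩ B| = 1; needs |A ∩ B| / |A| < 1/5 — false.
(b) site C: |A| = 5, |A ∩ B| = 2; needs |A ∩ B| ≥ 2 — true.
(c) site E: |A| = 6, |A ∩ B| = 3; needs |A ∩ B| ≥ |A ∖ B| — true.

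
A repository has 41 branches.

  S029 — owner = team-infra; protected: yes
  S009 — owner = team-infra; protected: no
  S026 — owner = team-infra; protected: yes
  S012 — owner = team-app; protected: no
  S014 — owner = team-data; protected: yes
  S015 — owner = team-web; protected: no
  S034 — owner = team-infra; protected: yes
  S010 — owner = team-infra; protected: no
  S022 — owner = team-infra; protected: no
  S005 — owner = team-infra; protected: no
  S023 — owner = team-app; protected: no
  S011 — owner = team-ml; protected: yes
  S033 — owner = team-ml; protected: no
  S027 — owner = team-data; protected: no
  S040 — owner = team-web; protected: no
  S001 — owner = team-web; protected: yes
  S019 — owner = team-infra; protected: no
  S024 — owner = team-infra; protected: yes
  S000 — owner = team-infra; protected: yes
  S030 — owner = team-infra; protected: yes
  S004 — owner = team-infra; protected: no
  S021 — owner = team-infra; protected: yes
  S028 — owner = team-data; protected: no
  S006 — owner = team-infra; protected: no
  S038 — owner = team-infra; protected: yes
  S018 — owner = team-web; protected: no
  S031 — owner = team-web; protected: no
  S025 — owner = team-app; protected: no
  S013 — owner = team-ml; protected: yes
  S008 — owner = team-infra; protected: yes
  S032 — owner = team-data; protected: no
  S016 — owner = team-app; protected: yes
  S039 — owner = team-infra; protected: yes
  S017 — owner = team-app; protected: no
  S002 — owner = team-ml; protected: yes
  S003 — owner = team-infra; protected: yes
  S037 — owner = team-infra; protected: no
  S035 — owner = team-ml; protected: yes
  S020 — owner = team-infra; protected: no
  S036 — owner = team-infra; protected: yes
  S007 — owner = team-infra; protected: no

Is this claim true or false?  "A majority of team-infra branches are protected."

True

'A majority of team-infra branches are protected' holds iff |A ∩ B| > |A ∖ B|.
|A| = 22, |A ∩ B| = 12, |A ∖ B| = 10.
12 > 10, so the statement is true.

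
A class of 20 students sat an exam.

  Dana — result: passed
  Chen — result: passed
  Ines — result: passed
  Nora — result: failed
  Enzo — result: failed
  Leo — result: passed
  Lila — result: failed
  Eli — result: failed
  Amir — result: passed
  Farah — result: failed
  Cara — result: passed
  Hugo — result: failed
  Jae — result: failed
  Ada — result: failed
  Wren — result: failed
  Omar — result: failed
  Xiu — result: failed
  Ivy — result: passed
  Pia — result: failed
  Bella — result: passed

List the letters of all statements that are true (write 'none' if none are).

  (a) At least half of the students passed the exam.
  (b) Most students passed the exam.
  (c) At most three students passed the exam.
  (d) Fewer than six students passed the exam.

none

|A| = 20, |A ∩ B| = 8, |A ∖ B| = 12.
(a) |A ∩ B| ≥ |A ∖ B|: fails.
(b) |A ∩ B| > |A ∖ B|: fails.
(c) |A ∩ B| ≤ 3: fails.
(d) |A ∩ B| < 6: fails.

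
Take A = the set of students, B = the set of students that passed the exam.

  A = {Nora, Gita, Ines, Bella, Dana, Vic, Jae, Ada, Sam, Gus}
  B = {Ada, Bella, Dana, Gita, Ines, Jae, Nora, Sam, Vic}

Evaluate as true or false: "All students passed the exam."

The determiner here denotes the relation: A ⊆ B, i.e. every element of A is in B (|A ∖ B| = 0).
A (the restrictor) = {Nora, Gita, Ines, Bella, Dana, Vic, Jae, Ada, Sam, Gus}, |A| = 10.
A ∖ B = {Gus}, so |A ∖ B| = 1.
So the statement is false.

False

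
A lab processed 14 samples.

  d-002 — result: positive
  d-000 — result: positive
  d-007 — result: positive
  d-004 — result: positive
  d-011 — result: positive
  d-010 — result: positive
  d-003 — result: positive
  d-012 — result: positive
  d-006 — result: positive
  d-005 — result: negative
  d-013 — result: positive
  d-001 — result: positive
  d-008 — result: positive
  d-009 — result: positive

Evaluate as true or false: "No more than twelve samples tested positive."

Truth condition: |A ∩ B| ≤ 12.
A (the restrictor) = {d-002, d-000, d-007, d-004, d-011, d-010, d-003, d-012, d-006, d-005, d-013, d-001, d-008, d-009}, |A| = 14.
A ∩ B = {d-002, d-000, d-007, d-004, d-011, d-010, d-003, d-012, d-006, d-013, d-001, d-008, d-009}, so |A ∩ B| = 13.
|A ∩ B| = 13, so the statement is false.

False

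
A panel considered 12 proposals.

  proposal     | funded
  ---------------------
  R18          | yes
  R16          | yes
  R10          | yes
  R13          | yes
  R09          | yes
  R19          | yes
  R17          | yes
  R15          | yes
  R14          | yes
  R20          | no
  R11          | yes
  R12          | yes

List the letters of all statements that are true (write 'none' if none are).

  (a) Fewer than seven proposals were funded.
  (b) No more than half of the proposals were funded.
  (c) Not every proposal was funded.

(c)

|A| = 12, |A ∩ B| = 11, |A ∖ B| = 1.
(a) |A ∩ B| < 7: fails.
(b) |A ∩ B| ≤ |A ∖ B|: fails.
(c) A ⊄ B (|A ∖ B| ≥ 1): holds.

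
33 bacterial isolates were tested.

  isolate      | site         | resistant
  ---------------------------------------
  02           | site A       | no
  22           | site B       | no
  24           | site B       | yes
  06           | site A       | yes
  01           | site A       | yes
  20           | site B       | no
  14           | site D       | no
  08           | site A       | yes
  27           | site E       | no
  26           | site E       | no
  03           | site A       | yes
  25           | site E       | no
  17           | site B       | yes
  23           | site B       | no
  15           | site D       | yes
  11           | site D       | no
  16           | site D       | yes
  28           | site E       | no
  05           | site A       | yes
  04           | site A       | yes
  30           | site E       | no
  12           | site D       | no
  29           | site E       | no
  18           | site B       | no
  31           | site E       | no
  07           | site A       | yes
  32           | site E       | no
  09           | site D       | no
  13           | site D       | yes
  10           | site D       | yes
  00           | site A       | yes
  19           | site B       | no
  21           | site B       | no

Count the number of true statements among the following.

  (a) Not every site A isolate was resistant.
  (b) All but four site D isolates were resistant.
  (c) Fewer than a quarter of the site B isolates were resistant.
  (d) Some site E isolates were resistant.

2

(a) site A: |A| = 9, |A ∩ B| = 8; needs A ⊄ B (|A ∖ B| ≥ 1) — true.
(b) site D: |A| = 8, |A ∩ B| = 4; needs |A ∖ B| = 4 — true.
(c) site B: |A| = 8, |A ∩ B| = 2; needs |A ∩ B| / |A| < 1/4 — false.
(d) site E: |A| = 8, |A ∩ B| = 0; needs A ∩ B ≠ ∅ (|A ∩ B| ≥ 1) — false.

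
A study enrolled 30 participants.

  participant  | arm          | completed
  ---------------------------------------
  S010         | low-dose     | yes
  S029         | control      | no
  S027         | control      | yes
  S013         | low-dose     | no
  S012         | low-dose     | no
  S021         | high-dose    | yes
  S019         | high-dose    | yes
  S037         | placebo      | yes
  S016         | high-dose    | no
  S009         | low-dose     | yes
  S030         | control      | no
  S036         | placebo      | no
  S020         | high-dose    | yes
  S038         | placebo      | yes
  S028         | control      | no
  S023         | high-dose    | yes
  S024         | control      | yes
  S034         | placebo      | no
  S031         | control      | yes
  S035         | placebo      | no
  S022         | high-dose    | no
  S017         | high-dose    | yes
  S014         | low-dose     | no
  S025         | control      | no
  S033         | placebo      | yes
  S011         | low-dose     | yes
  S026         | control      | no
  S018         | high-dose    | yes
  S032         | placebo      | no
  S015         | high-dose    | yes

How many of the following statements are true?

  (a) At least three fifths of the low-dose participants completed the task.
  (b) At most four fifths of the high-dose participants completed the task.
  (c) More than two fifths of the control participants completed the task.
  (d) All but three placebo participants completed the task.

(a) low-dose: |A| = 6, |A ∩ B| = 3; needs |A ∩ B| / |A| ≥ 3/5 — false.
(b) high-dose: |A| = 9, |A ∩ B| = 7; needs |A ∩ B| / |A| ≤ 4/5 — true.
(c) control: |A| = 8, |A ∩ B| = 3; needs |A ∩ B| / |A| > 2/5 — false.
(d) placebo: |A| = 7, |A ∩ B| = 3; needs |A ∖ B| = 3 — false.

1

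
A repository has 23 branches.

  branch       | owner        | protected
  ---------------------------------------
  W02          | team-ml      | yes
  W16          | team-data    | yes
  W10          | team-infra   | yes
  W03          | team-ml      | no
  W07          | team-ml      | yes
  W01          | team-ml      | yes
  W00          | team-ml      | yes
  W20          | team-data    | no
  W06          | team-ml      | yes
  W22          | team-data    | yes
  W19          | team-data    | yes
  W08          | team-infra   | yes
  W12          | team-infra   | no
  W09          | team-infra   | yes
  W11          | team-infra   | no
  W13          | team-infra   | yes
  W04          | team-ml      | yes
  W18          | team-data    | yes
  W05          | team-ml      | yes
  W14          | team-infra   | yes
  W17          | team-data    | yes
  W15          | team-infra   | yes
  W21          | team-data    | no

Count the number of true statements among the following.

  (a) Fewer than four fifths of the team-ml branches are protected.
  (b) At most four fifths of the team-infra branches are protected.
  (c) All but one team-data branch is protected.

1

(a) team-ml: |A| = 8, |A ∩ B| = 7; needs |A ∩ B| / |A| < 4/5 — false.
(b) team-infra: |A| = 8, |A ∩ B| = 6; needs |A ∩ B| / |A| ≤ 4/5 — true.
(c) team-data: |A| = 7, |A ∩ B| = 5; needs |A ∖ B| = 1 — false.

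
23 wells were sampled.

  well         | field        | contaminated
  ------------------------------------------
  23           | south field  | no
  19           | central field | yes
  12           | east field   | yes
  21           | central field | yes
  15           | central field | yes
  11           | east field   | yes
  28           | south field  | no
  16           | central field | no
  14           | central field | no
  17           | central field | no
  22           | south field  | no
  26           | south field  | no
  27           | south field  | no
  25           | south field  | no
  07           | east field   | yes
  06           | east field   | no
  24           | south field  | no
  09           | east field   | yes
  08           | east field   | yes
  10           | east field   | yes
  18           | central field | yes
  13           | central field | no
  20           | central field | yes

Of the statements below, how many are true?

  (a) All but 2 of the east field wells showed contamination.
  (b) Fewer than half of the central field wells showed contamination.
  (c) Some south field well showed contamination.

(a) east field: |A| = 7, |A ∩ B| = 6; needs |A ∖ B| = 2 — false.
(b) central field: |A| = 9, |A ∩ B| = 5; needs |A ∩ B| < |A ∖ B| — false.
(c) south field: |A| = 7, |A ∩ B| = 0; needs A ∩ B ≠ ∅ (|A ∩ B| ≥ 1) — false.

0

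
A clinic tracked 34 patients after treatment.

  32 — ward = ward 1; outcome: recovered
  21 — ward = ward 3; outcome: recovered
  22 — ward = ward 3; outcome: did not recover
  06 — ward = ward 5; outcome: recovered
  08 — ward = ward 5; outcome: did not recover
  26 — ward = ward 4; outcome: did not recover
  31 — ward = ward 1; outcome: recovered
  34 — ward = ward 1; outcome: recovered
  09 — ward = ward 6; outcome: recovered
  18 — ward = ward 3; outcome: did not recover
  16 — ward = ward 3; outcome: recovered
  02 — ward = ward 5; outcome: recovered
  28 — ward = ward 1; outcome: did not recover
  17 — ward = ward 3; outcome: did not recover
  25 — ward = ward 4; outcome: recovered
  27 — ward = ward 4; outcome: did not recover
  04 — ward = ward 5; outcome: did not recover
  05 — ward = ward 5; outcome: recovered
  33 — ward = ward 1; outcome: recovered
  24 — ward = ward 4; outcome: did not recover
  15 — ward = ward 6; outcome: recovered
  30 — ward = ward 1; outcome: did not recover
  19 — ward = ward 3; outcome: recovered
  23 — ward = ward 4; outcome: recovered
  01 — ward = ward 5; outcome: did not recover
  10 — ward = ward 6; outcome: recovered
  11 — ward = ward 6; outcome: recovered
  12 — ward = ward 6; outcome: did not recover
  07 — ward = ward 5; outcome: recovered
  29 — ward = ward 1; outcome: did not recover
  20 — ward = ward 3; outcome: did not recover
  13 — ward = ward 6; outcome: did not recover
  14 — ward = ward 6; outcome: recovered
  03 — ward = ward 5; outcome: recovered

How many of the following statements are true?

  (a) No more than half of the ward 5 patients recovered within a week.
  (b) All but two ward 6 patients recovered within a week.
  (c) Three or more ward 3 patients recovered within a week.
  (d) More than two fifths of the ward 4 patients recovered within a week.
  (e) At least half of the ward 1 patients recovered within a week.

3

(a) ward 5: |A| = 8, |A ∩ B| = 5; needs |A ∩ B| ≤ |A ∖ B| — false.
(b) ward 6: |A| = 7, |A ∩ B| = 5; needs |A ∖ B| = 2 — true.
(c) ward 3: |A| = 7, |A ∩ B| = 3; needs |A ∩ B| ≥ 3 — true.
(d) ward 4: |A| = 5, |A ∩ B| = 2; needs |A ∩ B| / |A| > 2/5 — false.
(e) ward 1: |A| = 7, |A ∩ B| = 4; needs |A ∩ B| ≥ |A ∖ B| — true.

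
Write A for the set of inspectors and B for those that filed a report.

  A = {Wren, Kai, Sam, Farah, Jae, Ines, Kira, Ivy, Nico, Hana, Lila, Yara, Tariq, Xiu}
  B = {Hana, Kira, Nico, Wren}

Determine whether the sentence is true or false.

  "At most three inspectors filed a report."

False

The determiner here denotes the relation: |A ∩ B| ≤ 3.
A (the restrictor) = {Wren, Kai, Sam, Farah, Jae, Ines, Kira, Ivy, Nico, Hana, Lila, Yara, Tariq, Xiu}, |A| = 14.
A ∩ B = {Wren, Kira, Nico, Hana}, so |A ∩ B| = 4.
|A ∩ B| = 4, so the statement is false.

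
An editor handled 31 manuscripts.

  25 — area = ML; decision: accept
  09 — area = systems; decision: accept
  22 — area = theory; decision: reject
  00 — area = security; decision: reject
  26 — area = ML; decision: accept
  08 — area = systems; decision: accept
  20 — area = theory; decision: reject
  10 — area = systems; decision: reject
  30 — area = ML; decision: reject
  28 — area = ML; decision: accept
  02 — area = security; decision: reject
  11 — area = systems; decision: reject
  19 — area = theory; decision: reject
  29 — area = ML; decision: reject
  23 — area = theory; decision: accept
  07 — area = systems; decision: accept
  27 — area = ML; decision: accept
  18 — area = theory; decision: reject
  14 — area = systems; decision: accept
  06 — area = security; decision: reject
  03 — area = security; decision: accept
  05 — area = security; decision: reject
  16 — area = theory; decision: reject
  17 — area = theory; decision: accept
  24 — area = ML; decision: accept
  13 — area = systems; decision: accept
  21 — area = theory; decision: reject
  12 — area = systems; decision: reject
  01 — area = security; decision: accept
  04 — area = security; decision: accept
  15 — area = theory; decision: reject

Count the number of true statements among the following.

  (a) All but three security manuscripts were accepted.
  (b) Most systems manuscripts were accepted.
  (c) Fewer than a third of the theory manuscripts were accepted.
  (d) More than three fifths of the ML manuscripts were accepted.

(a) security: |A| = 7, |A ∩ B| = 3; needs |A ∖ B| = 3 — false.
(b) systems: |A| = 8, |A ∩ B| = 5; needs |A ∩ B| > |A ∖ B| — true.
(c) theory: |A| = 9, |A ∩ B| = 2; needs |A ∩ B| / |A| < 1/3 — true.
(d) ML: |A| = 7, |A ∩ B| = 5; needs |A ∩ B| / |A| > 3/5 — true.

3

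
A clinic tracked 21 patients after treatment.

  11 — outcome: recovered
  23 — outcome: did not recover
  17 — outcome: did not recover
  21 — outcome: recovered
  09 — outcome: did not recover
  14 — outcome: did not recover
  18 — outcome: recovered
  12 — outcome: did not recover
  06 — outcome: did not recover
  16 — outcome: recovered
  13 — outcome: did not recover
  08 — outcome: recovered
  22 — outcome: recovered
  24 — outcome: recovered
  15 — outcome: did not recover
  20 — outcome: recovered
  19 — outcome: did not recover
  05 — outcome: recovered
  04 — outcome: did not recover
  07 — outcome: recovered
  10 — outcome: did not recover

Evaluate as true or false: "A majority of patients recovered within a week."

The determiner here denotes the relation: |A ∩ B| > |A ∖ B|.
|A| = 21, |A ∩ B| = 10, |A ∖ B| = 11.
10 < 11, so the statement is false.

False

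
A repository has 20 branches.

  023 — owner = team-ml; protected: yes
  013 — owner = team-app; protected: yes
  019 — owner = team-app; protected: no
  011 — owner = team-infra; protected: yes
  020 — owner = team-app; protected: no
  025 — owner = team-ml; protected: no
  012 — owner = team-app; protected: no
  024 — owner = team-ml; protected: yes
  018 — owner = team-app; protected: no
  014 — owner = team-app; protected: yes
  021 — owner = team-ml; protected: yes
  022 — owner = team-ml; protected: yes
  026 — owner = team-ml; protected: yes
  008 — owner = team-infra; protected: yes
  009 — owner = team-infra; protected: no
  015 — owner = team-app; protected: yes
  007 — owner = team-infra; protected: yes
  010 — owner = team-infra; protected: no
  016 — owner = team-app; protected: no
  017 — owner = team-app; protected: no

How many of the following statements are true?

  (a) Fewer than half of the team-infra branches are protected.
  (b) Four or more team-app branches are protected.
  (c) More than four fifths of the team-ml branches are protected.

1

(a) team-infra: |A| = 5, |A ∩ B| = 3; needs |A ∩ B| < |A ∖ B| — false.
(b) team-app: |A| = 9, |A ∩ B| = 3; needs |A ∩ B| ≥ 4 — false.
(c) team-ml: |A| = 6, |A ∩ B| = 5; needs |A ∩ B| / |A| > 4/5 — true.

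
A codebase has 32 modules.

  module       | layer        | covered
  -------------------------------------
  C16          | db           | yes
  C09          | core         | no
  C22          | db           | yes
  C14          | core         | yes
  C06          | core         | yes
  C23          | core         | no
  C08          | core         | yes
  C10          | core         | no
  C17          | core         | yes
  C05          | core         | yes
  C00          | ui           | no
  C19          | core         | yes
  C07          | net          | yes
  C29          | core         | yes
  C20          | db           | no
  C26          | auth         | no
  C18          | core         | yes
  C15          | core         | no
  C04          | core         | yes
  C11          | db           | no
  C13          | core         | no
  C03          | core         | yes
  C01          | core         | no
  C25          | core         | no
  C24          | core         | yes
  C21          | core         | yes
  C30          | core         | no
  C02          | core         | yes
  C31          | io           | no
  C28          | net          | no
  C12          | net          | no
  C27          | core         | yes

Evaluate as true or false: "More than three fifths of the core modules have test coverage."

Truth condition: |A ∩ B| / |A| > 3/5.
|A| = 22, |A ∩ B| = 14, |A ∖ B| = 8.
|A ∩ B|/|A| = 14/22, so the statement is true.

True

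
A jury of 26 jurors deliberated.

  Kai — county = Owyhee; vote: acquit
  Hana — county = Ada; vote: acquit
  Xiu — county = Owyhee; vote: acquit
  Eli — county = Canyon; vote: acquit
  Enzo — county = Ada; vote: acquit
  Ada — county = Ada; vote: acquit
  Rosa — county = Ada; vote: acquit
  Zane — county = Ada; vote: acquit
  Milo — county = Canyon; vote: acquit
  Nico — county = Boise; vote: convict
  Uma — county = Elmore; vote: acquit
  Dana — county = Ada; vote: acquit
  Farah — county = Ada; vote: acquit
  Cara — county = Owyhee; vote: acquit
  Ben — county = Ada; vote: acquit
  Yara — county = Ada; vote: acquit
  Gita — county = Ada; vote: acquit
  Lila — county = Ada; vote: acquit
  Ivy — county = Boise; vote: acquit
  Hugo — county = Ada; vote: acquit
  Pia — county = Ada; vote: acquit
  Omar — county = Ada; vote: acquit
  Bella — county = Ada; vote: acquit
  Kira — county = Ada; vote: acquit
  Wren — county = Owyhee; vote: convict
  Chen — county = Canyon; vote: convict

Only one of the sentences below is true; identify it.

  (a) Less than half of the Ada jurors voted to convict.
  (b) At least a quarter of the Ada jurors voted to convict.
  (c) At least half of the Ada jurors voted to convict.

(a)

|A| = 16, |A ∩ B| = 0, |A ∖ B| = 16.
(a) requires |A ∩ B| < |A ∖ B|: true.
(b) requires |A ∩ B| / |A| ≥ 1/4: false.
(c) requires |A ∩ B| ≥ |A ∖ B|: false.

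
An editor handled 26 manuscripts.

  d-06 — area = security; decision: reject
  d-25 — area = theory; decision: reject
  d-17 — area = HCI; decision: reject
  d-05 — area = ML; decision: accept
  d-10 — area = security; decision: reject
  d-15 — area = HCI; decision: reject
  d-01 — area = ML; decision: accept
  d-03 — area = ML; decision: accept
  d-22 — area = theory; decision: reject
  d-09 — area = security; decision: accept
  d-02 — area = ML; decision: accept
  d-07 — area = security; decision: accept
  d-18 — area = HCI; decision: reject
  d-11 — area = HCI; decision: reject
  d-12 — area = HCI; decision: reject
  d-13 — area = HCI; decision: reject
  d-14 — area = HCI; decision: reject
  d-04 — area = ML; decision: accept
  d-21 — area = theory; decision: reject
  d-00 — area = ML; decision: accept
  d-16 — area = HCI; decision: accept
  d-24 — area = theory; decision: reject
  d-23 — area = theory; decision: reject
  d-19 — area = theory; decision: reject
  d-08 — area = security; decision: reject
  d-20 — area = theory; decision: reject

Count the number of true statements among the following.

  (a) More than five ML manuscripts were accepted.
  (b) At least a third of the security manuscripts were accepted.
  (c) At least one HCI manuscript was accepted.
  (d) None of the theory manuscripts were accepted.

(a) ML: |A| = 6, |A ∩ B| = 6; needs |A ∩ B| > 5 — true.
(b) security: |A| = 5, |A ∩ B| = 2; needs |A ∩ B| / |A| ≥ 1/3 — true.
(c) HCI: |A| = 8, |A ∩ B| = 1; needs A ∩ B ≠ ∅ (|A ∩ B| ≥ 1) — true.
(d) theory: |A| = 7, |A ∩ B| = 0; needs A ∩ B = ∅ (|A ∩ B| = 0) — true.

4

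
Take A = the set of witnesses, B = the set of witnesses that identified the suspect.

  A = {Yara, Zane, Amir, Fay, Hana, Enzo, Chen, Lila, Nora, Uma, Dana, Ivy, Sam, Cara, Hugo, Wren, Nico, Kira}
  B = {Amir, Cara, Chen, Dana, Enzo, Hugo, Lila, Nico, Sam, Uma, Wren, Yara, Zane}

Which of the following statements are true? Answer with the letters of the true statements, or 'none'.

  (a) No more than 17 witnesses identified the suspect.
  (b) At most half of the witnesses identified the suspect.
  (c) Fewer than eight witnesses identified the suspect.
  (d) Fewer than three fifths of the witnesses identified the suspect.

(a)

|A| = 18, |A ∩ B| = 13, |A ∖ B| = 5.
(a) |A ∩ B| ≤ 17: holds.
(b) |A ∩ B| ≤ |A ∖ B|: fails.
(c) |A ∩ B| < 8: fails.
(d) |A ∩ B| / |A| < 3/5: fails.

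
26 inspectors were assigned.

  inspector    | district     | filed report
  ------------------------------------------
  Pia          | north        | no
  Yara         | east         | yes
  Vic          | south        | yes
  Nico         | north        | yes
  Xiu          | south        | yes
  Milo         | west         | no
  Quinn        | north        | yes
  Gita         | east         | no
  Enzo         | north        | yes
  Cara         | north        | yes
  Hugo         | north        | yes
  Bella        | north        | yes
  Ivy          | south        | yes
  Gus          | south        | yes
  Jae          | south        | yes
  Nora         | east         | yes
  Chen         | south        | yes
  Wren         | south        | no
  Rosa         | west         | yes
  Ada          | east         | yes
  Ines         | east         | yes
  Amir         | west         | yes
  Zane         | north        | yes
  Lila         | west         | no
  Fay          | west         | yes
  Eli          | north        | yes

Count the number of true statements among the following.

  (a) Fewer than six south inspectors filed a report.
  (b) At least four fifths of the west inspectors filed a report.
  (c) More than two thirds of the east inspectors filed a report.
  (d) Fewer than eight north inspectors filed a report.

1

(a) south: |A| = 7, |A ∩ B| = 6; needs |A ∩ B| < 6 — false.
(b) west: |A| = 5, |A ∩ B| = 3; needs |A ∩ B| / |A| ≥ 4/5 — false.
(c) east: |A| = 5, |A ∩ B| = 4; needs |A ∩ B| / |A| > 2/3 — true.
(d) north: |A| = 9, |A ∩ B| = 8; needs |A ∩ B| < 8 — false.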